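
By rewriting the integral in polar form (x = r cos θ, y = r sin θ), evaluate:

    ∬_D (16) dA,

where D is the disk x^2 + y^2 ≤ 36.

The region D is 0 ≤ r ≤ 6, 0 ≤ θ ≤ 2π in polar coordinates, where x = r cos(θ), y = r sin(θ), and dA = r dr dθ.

Under the substitution, the integrand becomes 16, so

    ∬_D (16) dA = ∫_{0}^{2π} ∫_{0}^{6} (16) · r dr dθ.

Inner integral (in r): ∫_{0}^{6} (16) · r dr = 288.

Outer integral (in θ): ∫_{0}^{2π} (288) dθ = 576π.

Therefore ∬_D (16) dA = 576π.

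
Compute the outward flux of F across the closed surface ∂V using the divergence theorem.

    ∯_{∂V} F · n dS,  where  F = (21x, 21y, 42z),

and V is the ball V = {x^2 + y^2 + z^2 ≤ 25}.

By the divergence theorem,

    ∯_{∂V} F · n dS = ∭_V (∇ · F) dV.

Compute the divergence:
    ∇ · F = ∂F_x/∂x + ∂F_y/∂y + ∂F_z/∂z = 21 + 21 + 42 = 84.

In spherical coordinates, x = ρ sin(φ) cos(θ), y = ρ sin(φ) sin(θ), z = ρ cos(φ), dV = ρ^2 sin(φ) dρ dφ dθ, with 0 ≤ ρ ≤ 5, 0 ≤ φ ≤ π, 0 ≤ θ ≤ 2π.

The integrand, after substitution and multiplying by the volume element, becomes (84) · ρ^2 sin(φ), so

    ∭_V (∇·F) dV = ∫_0^{2π} ∫_0^{π} ∫_0^{5} (84) · ρ^2 sin(φ) dρ dφ dθ.

Inner (ρ from 0 to 5): 3500sin(φ).
Middle (φ from 0 to π): 7000.
Outer (θ from 0 to 2π): 14000π.

Therefore ∯_{∂V} F · n dS = 14000π.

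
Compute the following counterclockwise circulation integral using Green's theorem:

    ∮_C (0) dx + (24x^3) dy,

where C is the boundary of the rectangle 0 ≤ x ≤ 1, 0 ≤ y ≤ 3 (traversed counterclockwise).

Green's theorem converts the closed line integral into a double integral over the enclosed region D:

    ∮_C P dx + Q dy = ∬_D (∂Q/∂x - ∂P/∂y) dA.

Here P = 0, Q = 24x^3, so

    ∂Q/∂x = 72x^2,    ∂P/∂y = 0,
    ∂Q/∂x - ∂P/∂y = 72x^2.

D is the region 0 ≤ x ≤ 1, 0 ≤ y ≤ 3. Evaluating the double integral:

    ∬_D (72x^2) dA = ∫_0^{1} ∫_0^{3} (72x^2) dy dx.

Inner (y from 0 to 3): 216x^2.
Outer (x from 0 to 1): 72.

Therefore ∮_C P dx + Q dy = 72.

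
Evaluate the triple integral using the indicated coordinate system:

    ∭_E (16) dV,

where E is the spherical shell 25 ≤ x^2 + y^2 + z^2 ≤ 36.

In spherical coordinates, x = ρ sin(φ) cos(θ), y = ρ sin(φ) sin(θ), z = ρ cos(φ), and dV = ρ^2 sin(φ) dρ dφ dθ.

The integrand becomes 16, so

    ∭_E (16) dV = ∫_{0}^{2π} ∫_{0}^{π} ∫_{5}^{6} (16) · ρ^2 sin(φ) dρ dφ dθ.

Inner (ρ): 1456sin(φ)/3.
Middle (φ): 2912/3.
Outer (θ): 5824π/3.

Therefore the triple integral equals 5824π/3.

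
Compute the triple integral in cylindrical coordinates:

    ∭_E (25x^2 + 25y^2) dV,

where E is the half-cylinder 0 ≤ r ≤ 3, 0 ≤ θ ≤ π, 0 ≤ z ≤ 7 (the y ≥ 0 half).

In cylindrical coordinates, x = r cos(θ), y = r sin(θ), z = z, and dV = r dr dθ dz.

The integrand becomes 25r^2, so

    ∭_E (25x^2 + 25y^2) dV = ∫_{0}^{π} ∫_{0}^{3} ∫_{0}^{7} (25r^2) · r dz dr dθ.

Inner (z): 175r^3.
Middle (r from 0 to 3): 14175/4.
Outer (θ): 14175π/4.

Therefore the triple integral equals 14175π/4.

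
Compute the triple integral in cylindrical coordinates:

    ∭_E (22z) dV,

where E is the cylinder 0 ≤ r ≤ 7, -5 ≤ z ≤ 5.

In cylindrical coordinates, x = r cos(θ), y = r sin(θ), z = z, and dV = r dr dθ dz.

The integrand becomes 22z, so

    ∭_E (22z) dV = ∫_{0}^{2π} ∫_{0}^{7} ∫_{-5}^{5} (22z) · r dz dr dθ.

Inner (z): 0.
Middle (r from 0 to 7): 0.
Outer (θ): 0.

Therefore the triple integral equals 0.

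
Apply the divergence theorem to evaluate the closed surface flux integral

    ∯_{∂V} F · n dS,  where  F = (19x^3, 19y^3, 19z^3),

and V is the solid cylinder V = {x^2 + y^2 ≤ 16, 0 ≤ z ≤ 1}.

By the divergence theorem,

    ∯_{∂V} F · n dS = ∭_V (∇ · F) dV.

Compute the divergence:
    ∇ · F = ∂F_x/∂x + ∂F_y/∂y + ∂F_z/∂z = 57x^2 + 57y^2 + 57z^2.

In cylindrical coordinates, x = r cos(θ), y = r sin(θ), z = z, dV = r dr dθ dz, with 0 ≤ r ≤ 4, 0 ≤ θ ≤ 2π, 0 ≤ z ≤ 1.

The integrand, after substitution and multiplying by the volume element, becomes (57r^2 + 57z^2) · r, so

    ∭_V (∇·F) dV = ∫_0^{2π} ∫_0^{4} ∫_0^{1} (57r^2 + 57z^2) · r dz dr dθ.

Inner (z from 0 to 1): 57r^3 + 19r.
Middle (r from 0 to 4): 3800.
Outer (θ from 0 to 2π): 7600π.

Therefore ∯_{∂V} F · n dS = 7600π.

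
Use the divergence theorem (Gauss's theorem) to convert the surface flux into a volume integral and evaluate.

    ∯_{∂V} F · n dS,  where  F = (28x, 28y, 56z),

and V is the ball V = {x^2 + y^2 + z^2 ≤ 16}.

By the divergence theorem,

    ∯_{∂V} F · n dS = ∭_V (∇ · F) dV.

Compute the divergence:
    ∇ · F = ∂F_x/∂x + ∂F_y/∂y + ∂F_z/∂z = 28 + 28 + 56 = 112.

In spherical coordinates, x = ρ sin(φ) cos(θ), y = ρ sin(φ) sin(θ), z = ρ cos(φ), dV = ρ^2 sin(φ) dρ dφ dθ, with 0 ≤ ρ ≤ 4, 0 ≤ φ ≤ π, 0 ≤ θ ≤ 2π.

The integrand, after substitution and multiplying by the volume element, becomes (112) · ρ^2 sin(φ), so

    ∭_V (∇·F) dV = ∫_0^{2π} ∫_0^{π} ∫_0^{4} (112) · ρ^2 sin(φ) dρ dφ dθ.

Inner (ρ from 0 to 4): 7168sin(φ)/3.
Middle (φ from 0 to π): 14336/3.
Outer (θ from 0 to 2π): 28672π/3.

Therefore ∯_{∂V} F · n dS = 28672π/3.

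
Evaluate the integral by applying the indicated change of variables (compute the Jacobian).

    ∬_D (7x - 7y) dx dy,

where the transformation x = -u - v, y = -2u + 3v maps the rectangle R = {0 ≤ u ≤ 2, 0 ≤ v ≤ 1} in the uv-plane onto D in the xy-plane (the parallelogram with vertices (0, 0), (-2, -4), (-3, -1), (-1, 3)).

Compute the Jacobian determinant of (x, y) with respect to (u, v):

    ∂(x,y)/∂(u,v) = | -1  -1 | = (-1)(3) - (-1)(-2) = -5.
                   | -2  3 |

Its absolute value is |J| = 5 (the area scaling factor).

Substituting x = -u - v, y = -2u + 3v into the integrand,

    7x - 7y → 7u - 28v,

so the integral becomes

    ∬_R (7u - 28v) · |J| du dv = ∫_0^2 ∫_0^1 (35u - 140v) dv du.

Inner (v): 35u - 70.
Outer (u): -70.

Therefore ∬_D (7x - 7y) dx dy = -70.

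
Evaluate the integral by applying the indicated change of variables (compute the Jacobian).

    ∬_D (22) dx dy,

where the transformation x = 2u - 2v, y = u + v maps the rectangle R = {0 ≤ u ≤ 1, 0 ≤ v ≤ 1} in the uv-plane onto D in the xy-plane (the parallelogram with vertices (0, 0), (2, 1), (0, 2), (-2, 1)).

Compute the Jacobian determinant of (x, y) with respect to (u, v):

    ∂(x,y)/∂(u,v) = | 2  -2 | = (2)(1) - (-2)(1) = 4.
                   | 1  1 |

Its absolute value is |J| = 4 (the area scaling factor).

Substituting x = 2u - 2v, y = u + v into the integrand,

    22 → 22,

so the integral becomes

    ∬_R (22) · |J| du dv = ∫_0^1 ∫_0^1 (88) dv du.

Inner (v): 88.
Outer (u): 88.

Therefore ∬_D (22) dx dy = 88.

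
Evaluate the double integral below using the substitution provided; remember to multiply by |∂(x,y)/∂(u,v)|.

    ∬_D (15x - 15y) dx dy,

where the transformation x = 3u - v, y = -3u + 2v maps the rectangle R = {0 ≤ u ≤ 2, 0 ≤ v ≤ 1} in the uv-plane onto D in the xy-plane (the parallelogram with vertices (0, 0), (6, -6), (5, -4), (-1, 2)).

Compute the Jacobian determinant of (x, y) with respect to (u, v):

    ∂(x,y)/∂(u,v) = | 3  -1 | = (3)(2) - (-1)(-3) = 3.
                   | -3  2 |

Its absolute value is |J| = 3 (the area scaling factor).

Substituting x = 3u - v, y = -3u + 2v into the integrand,

    15x - 15y → 90u - 45v,

so the integral becomes

    ∬_R (90u - 45v) · |J| du dv = ∫_0^2 ∫_0^1 (270u - 135v) dv du.

Inner (v): 270u - 135/2.
Outer (u): 405.

Therefore ∬_D (15x - 15y) dx dy = 405.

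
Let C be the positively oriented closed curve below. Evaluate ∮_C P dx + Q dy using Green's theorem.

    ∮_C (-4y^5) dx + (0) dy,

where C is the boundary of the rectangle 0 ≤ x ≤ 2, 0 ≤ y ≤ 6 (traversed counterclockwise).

Green's theorem converts the closed line integral into a double integral over the enclosed region D:

    ∮_C P dx + Q dy = ∬_D (∂Q/∂x - ∂P/∂y) dA.

Here P = -4y^5, Q = 0, so

    ∂Q/∂x = 0,    ∂P/∂y = -20y^4,
    ∂Q/∂x - ∂P/∂y = 20y^4.

D is the region 0 ≤ x ≤ 2, 0 ≤ y ≤ 6. Evaluating the double integral:

    ∬_D (20y^4) dA = ∫_0^{2} ∫_0^{6} (20y^4) dy dx.

Inner (y from 0 to 6): 31104.
Outer (x from 0 to 2): 62208.

Therefore ∮_C P dx + Q dy = 62208.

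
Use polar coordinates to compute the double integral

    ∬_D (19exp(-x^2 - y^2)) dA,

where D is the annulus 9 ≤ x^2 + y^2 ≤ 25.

The region D is 3 ≤ r ≤ 5, 0 ≤ θ ≤ 2π in polar coordinates, where x = r cos(θ), y = r sin(θ), and dA = r dr dθ.

Under the substitution, the integrand becomes 19exp(-r^2), so

    ∬_D (19exp(-x^2 - y^2)) dA = ∫_{0}^{2π} ∫_{3}^{5} (19exp(-r^2)) · r dr dθ.

Inner integral (in r): ∫_{3}^{5} (19exp(-r^2)) · r dr = -(19 - 19exp(16))exp(-25)/2.

Outer integral (in θ): ∫_{0}^{2π} (-(19 - 19exp(16))exp(-25)/2) dθ = -19π (1 - exp(16))exp(-25).

Therefore ∬_D (19exp(-x^2 - y^2)) dA = -19π (1 - exp(16))exp(-25).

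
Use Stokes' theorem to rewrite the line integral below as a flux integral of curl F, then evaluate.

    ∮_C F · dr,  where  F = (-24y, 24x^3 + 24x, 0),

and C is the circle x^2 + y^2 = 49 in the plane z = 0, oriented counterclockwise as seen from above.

Let S be the flat disk x^2 + y^2 ≤ 49 in the plane z = 0, with upward unit normal n̂ = ẑ. By Stokes' theorem,

    ∮_C F · dr = ∬_S (∇ × F) · n̂ dS = ∬_D (curl F)_z dA,

where D is the disk x^2 + y^2 ≤ 49.

Compute the curl of F = (-24y, 24x^3 + 24x, 0):
    (∇ × F)_x = ∂F_z/∂y - ∂F_y/∂z = 0,
    (∇ × F)_y = ∂F_x/∂z - ∂F_z/∂x = 0,
    (∇ × F)_z = ∂F_y/∂x - ∂F_x/∂y = 72x^2 + 48.

On z = 0, (curl F)_z = 72x^2 + 48.

Convert to polar (x = r cos θ, y = r sin θ, dA = r dr dθ); the integrand becomes 72r^2cos(θ)^2 + 48, so

    ∬_D (curl F)_z dA = ∫_0^{2π} ∫_0^{7} (72r^2cos(θ)^2 + 48) · r dr dθ.

Inner (r from 0 to 7): 43218cos(θ)^2 + 1176.
Outer (θ from 0 to 2π): 45570π.

Therefore ∮_C F · dr = 45570π.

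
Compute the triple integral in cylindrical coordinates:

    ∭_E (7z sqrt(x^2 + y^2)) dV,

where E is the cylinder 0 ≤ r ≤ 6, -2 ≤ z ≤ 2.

In cylindrical coordinates, x = r cos(θ), y = r sin(θ), z = z, and dV = r dr dθ dz.

The integrand becomes 7r z, so

    ∭_E (7z sqrt(x^2 + y^2)) dV = ∫_{0}^{2π} ∫_{0}^{6} ∫_{-2}^{2} (7r z) · r dz dr dθ.

Inner (z): 0.
Middle (r from 0 to 6): 0.
Outer (θ): 0.

Therefore the triple integral equals 0.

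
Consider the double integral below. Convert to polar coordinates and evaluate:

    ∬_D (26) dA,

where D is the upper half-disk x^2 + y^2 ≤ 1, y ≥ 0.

The region D is 0 ≤ r ≤ 1, 0 ≤ θ ≤ π in polar coordinates, where x = r cos(θ), y = r sin(θ), and dA = r dr dθ.

Under the substitution, the integrand becomes 26, so

    ∬_D (26) dA = ∫_{0}^{π} ∫_{0}^{1} (26) · r dr dθ.

Inner integral (in r): ∫_{0}^{1} (26) · r dr = 13.

Outer integral (in θ): ∫_{0}^{π} (13) dθ = 13π.

Therefore ∬_D (26) dA = 13π.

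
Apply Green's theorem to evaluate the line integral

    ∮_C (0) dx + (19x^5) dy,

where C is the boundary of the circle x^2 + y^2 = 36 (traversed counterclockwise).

Green's theorem converts the closed line integral into a double integral over the enclosed region D:

    ∮_C P dx + Q dy = ∬_D (∂Q/∂x - ∂P/∂y) dA.

Here P = 0, Q = 19x^5, so

    ∂Q/∂x = 95x^4,    ∂P/∂y = 0,
    ∂Q/∂x - ∂P/∂y = 95x^4.

D is the region x^2 + y^2 ≤ 36. Evaluating the double integral:

In polar coordinates (x = r cos θ, y = r sin θ, dA = r dr dθ) the integrand becomes 95r^4cos(θ)^4, so

    ∬_D (95x^4) dA = ∫_0^{2π} ∫_0^{6} (95r^4cos(θ)^4) · r dr dθ.

Inner (r from 0 to 6): 738720cos(θ)^4.
Outer (θ from 0 to 2π): 554040π.

Therefore ∮_C P dx + Q dy = 554040π.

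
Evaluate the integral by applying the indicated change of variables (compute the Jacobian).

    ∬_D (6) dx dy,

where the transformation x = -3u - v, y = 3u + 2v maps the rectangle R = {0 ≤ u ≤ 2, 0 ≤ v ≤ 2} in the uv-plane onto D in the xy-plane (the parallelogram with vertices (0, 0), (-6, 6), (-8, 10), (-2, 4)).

Compute the Jacobian determinant of (x, y) with respect to (u, v):

    ∂(x,y)/∂(u,v) = | -3  -1 | = (-3)(2) - (-1)(3) = -3.
                   | 3  2 |

Its absolute value is |J| = 3 (the area scaling factor).

Substituting x = -3u - v, y = 3u + 2v into the integrand,

    6 → 6,

so the integral becomes

    ∬_R (6) · |J| du dv = ∫_0^2 ∫_0^2 (18) dv du.

Inner (v): 36.
Outer (u): 72.

Therefore ∬_D (6) dx dy = 72.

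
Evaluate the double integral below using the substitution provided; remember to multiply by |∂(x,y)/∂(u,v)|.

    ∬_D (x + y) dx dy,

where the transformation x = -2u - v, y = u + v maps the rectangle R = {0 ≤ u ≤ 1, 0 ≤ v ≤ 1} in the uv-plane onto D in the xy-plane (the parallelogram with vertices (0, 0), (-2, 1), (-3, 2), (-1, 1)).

Compute the Jacobian determinant of (x, y) with respect to (u, v):

    ∂(x,y)/∂(u,v) = | -2  -1 | = (-2)(1) - (-1)(1) = -1.
                   | 1  1 |

Its absolute value is |J| = 1 (the area scaling factor).

Substituting x = -2u - v, y = u + v into the integrand,

    x + y → -u,

so the integral becomes

    ∬_R (-u) · |J| du dv = ∫_0^1 ∫_0^1 (-u) dv du.

Inner (v): -u.
Outer (u): -1/2.

Therefore ∬_D (x + y) dx dy = -1/2.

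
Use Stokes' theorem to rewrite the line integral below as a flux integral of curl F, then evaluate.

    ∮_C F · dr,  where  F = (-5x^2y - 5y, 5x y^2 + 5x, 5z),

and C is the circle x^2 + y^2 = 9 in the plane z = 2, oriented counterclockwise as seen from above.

Let S be the flat disk x^2 + y^2 ≤ 9 in the plane z = 2, with upward unit normal n̂ = ẑ. By Stokes' theorem,

    ∮_C F · dr = ∬_S (∇ × F) · n̂ dS = ∬_D (curl F)_z dA,

where D is the disk x^2 + y^2 ≤ 9.

Compute the curl of F = (-5x^2y - 5y, 5x y^2 + 5x, 5z):
    (∇ × F)_x = ∂F_z/∂y - ∂F_y/∂z = 0,
    (∇ × F)_y = ∂F_x/∂z - ∂F_z/∂x = 0,
    (∇ × F)_z = ∂F_y/∂x - ∂F_x/∂y = 5x^2 + 5y^2 + 10.

On z = 2, (curl F)_z = 5x^2 + 5y^2 + 10.

Convert to polar (x = r cos θ, y = r sin θ, dA = r dr dθ); the integrand becomes 5r^2 + 10, so

    ∬_D (curl F)_z dA = ∫_0^{2π} ∫_0^{3} (5r^2 + 10) · r dr dθ.

Inner (r from 0 to 3): 585/4.
Outer (θ from 0 to 2π): 585π/2.

Therefore ∮_C F · dr = 585π/2.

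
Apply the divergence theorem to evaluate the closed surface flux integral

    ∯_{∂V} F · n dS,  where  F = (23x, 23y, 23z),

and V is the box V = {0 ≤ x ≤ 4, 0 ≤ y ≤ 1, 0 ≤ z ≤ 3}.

By the divergence theorem,

    ∯_{∂V} F · n dS = ∭_V (∇ · F) dV.

Compute the divergence:
    ∇ · F = ∂F_x/∂x + ∂F_y/∂y + ∂F_z/∂z = 23 + 23 + 23 = 69.

V is a rectangular box, so dV = dx dy dz with 0 ≤ x ≤ 4, 0 ≤ y ≤ 1, 0 ≤ z ≤ 3.

Integrate (69) over V as an iterated integral:

    ∭_V (∇·F) dV = ∫_0^{4} ∫_0^{1} ∫_0^{3} (69) dz dy dx.

Inner (z from 0 to 3): 207.
Middle (y from 0 to 1): 207.
Outer (x from 0 to 4): 828.

Therefore ∯_{∂V} F · n dS = 828.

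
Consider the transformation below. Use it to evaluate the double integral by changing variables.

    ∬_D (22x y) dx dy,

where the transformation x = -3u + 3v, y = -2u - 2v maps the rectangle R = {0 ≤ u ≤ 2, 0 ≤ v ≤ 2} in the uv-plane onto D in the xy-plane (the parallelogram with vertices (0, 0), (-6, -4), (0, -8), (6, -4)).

Compute the Jacobian determinant of (x, y) with respect to (u, v):

    ∂(x,y)/∂(u,v) = | -3  3 | = (-3)(-2) - (3)(-2) = 12.
                   | -2  -2 |

Its absolute value is |J| = 12 (the area scaling factor).

Substituting x = -3u + 3v, y = -2u - 2v into the integrand,

    22x y → 132u^2 - 132v^2,

so the integral becomes

    ∬_R (132u^2 - 132v^2) · |J| du dv = ∫_0^2 ∫_0^2 (1584u^2 - 1584v^2) dv du.

Inner (v): 3168u^2 - 4224.
Outer (u): 0.

Therefore ∬_D (22x y) dx dy = 0.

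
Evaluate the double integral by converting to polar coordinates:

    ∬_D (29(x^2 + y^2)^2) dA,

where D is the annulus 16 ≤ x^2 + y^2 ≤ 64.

The region D is 4 ≤ r ≤ 8, 0 ≤ θ ≤ 2π in polar coordinates, where x = r cos(θ), y = r sin(θ), and dA = r dr dθ.

Under the substitution, the integrand becomes 29r^4, so

    ∬_D (29(x^2 + y^2)^2) dA = ∫_{0}^{2π} ∫_{4}^{8} (29r^4) · r dr dθ.

Inner integral (in r): ∫_{4}^{8} (29r^4) · r dr = 1247232.

Outer integral (in θ): ∫_{0}^{2π} (1247232) dθ = 2494464π.

Therefore ∬_D (29(x^2 + y^2)^2) dA = 2494464π.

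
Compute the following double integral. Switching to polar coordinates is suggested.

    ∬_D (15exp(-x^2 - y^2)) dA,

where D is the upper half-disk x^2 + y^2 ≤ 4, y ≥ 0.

The region D is 0 ≤ r ≤ 2, 0 ≤ θ ≤ π in polar coordinates, where x = r cos(θ), y = r sin(θ), and dA = r dr dθ.

Under the substitution, the integrand becomes 15exp(-r^2), so

    ∬_D (15exp(-x^2 - y^2)) dA = ∫_{0}^{π} ∫_{0}^{2} (15exp(-r^2)) · r dr dθ.

Inner integral (in r): ∫_{0}^{2} (15exp(-r^2)) · r dr = 15/2 - 15exp(-4)/2.

Outer integral (in θ): ∫_{0}^{π} (15/2 - 15exp(-4)/2) dθ = -15π (1 - exp(4))exp(-4)/2.

Therefore ∬_D (15exp(-x^2 - y^2)) dA = -15π (1 - exp(4))exp(-4)/2.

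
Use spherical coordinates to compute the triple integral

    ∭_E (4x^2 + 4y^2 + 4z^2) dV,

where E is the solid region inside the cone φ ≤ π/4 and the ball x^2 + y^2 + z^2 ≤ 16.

In spherical coordinates, x = ρ sin(φ) cos(θ), y = ρ sin(φ) sin(θ), z = ρ cos(φ), and dV = ρ^2 sin(φ) dρ dφ dθ.

The integrand becomes 4ρ^2, so

    ∭_E (4x^2 + 4y^2 + 4z^2) dV = ∫_{0}^{2π} ∫_{0}^{π/4} ∫_{0}^{4} (4ρ^2) · ρ^2 sin(φ) dρ dφ dθ.

Inner (ρ): 4096sin(φ)/5.
Middle (φ): 4096/5 - 2048sqrt(2)/5.
Outer (θ): 4096π (2 - sqrt(2))/5.

Therefore the triple integral equals 4096π (2 - sqrt(2))/5.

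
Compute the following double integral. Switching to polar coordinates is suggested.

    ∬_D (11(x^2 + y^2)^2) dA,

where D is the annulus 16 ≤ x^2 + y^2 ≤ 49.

The region D is 4 ≤ r ≤ 7, 0 ≤ θ ≤ 2π in polar coordinates, where x = r cos(θ), y = r sin(θ), and dA = r dr dθ.

Under the substitution, the integrand becomes 11r^4, so

    ∬_D (11(x^2 + y^2)^2) dA = ∫_{0}^{2π} ∫_{4}^{7} (11r^4) · r dr dθ.

Inner integral (in r): ∫_{4}^{7} (11r^4) · r dr = 416361/2.

Outer integral (in θ): ∫_{0}^{2π} (416361/2) dθ = 416361π.

Therefore ∬_D (11(x^2 + y^2)^2) dA = 416361π.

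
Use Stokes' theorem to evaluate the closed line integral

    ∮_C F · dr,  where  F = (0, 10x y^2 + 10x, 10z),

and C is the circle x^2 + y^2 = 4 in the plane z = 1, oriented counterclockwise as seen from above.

Let S be the flat disk x^2 + y^2 ≤ 4 in the plane z = 1, with upward unit normal n̂ = ẑ. By Stokes' theorem,

    ∮_C F · dr = ∬_S (∇ × F) · n̂ dS = ∬_D (curl F)_z dA,

where D is the disk x^2 + y^2 ≤ 4.

Compute the curl of F = (0, 10x y^2 + 10x, 10z):
    (∇ × F)_x = ∂F_z/∂y - ∂F_y/∂z = 0,
    (∇ × F)_y = ∂F_x/∂z - ∂F_z/∂x = 0,
    (∇ × F)_z = ∂F_y/∂x - ∂F_x/∂y = 10y^2 + 10.

On z = 1, (curl F)_z = 10y^2 + 10.

Convert to polar (x = r cos θ, y = r sin θ, dA = r dr dθ); the integrand becomes 10r^2sin(θ)^2 + 10, so

    ∬_D (curl F)_z dA = ∫_0^{2π} ∫_0^{2} (10r^2sin(θ)^2 + 10) · r dr dθ.

Inner (r from 0 to 2): 40 - 20cos(2θ).
Outer (θ from 0 to 2π): 80π.

Therefore ∮_C F · dr = 80π.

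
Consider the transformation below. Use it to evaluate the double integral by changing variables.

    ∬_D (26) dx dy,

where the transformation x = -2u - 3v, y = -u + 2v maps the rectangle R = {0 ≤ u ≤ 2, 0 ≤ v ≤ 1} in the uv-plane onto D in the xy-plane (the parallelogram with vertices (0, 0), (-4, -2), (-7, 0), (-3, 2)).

Compute the Jacobian determinant of (x, y) with respect to (u, v):

    ∂(x,y)/∂(u,v) = | -2  -3 | = (-2)(2) - (-3)(-1) = -7.
                   | -1  2 |

Its absolute value is |J| = 7 (the area scaling factor).

Substituting x = -2u - 3v, y = -u + 2v into the integrand,

    26 → 26,

so the integral becomes

    ∬_R (26) · |J| du dv = ∫_0^2 ∫_0^1 (182) dv du.

Inner (v): 182.
Outer (u): 364.

Therefore ∬_D (26) dx dy = 364.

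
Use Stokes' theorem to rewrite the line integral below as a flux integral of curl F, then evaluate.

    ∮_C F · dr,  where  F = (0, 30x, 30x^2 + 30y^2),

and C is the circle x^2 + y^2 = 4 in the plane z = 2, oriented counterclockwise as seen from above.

Let S be the flat disk x^2 + y^2 ≤ 4 in the plane z = 2, with upward unit normal n̂ = ẑ. By Stokes' theorem,

    ∮_C F · dr = ∬_S (∇ × F) · n̂ dS = ∬_D (curl F)_z dA,

where D is the disk x^2 + y^2 ≤ 4.

Compute the curl of F = (0, 30x, 30x^2 + 30y^2):
    (∇ × F)_x = ∂F_z/∂y - ∂F_y/∂z = 60y,
    (∇ × F)_y = ∂F_x/∂z - ∂F_z/∂x = -60x,
    (∇ × F)_z = ∂F_y/∂x - ∂F_x/∂y = 30.

On z = 2, (curl F)_z = 30.

Convert to polar (x = r cos θ, y = r sin θ, dA = r dr dθ); the integrand becomes 30, so

    ∬_D (curl F)_z dA = ∫_0^{2π} ∫_0^{2} (30) · r dr dθ.

Inner (r from 0 to 2): 60.
Outer (θ from 0 to 2π): 120π.

Therefore ∮_C F · dr = 120π.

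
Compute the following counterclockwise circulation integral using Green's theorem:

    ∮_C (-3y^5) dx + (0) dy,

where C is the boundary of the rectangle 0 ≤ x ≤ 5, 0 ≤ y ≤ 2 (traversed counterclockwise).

Green's theorem converts the closed line integral into a double integral over the enclosed region D:

    ∮_C P dx + Q dy = ∬_D (∂Q/∂x - ∂P/∂y) dA.

Here P = -3y^5, Q = 0, so

    ∂Q/∂x = 0,    ∂P/∂y = -15y^4,
    ∂Q/∂x - ∂P/∂y = 15y^4.

D is the region 0 ≤ x ≤ 5, 0 ≤ y ≤ 2. Evaluating the double integral:

    ∬_D (15y^4) dA = ∫_0^{5} ∫_0^{2} (15y^4) dy dx.

Inner (y from 0 to 2): 96.
Outer (x from 0 to 5): 480.

Therefore ∮_C P dx + Q dy = 480.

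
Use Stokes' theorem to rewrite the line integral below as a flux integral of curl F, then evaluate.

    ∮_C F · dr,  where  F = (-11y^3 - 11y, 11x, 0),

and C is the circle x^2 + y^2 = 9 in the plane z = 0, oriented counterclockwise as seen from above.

Let S be the flat disk x^2 + y^2 ≤ 9 in the plane z = 0, with upward unit normal n̂ = ẑ. By Stokes' theorem,

    ∮_C F · dr = ∬_S (∇ × F) · n̂ dS = ∬_D (curl F)_z dA,

where D is the disk x^2 + y^2 ≤ 9.

Compute the curl of F = (-11y^3 - 11y, 11x, 0):
    (∇ × F)_x = ∂F_z/∂y - ∂F_y/∂z = 0,
    (∇ × F)_y = ∂F_x/∂z - ∂F_z/∂x = 0,
    (∇ × F)_z = ∂F_y/∂x - ∂F_x/∂y = 33y^2 + 22.

On z = 0, (curl F)_z = 33y^2 + 22.

Convert to polar (x = r cos θ, y = r sin θ, dA = r dr dθ); the integrand becomes 33r^2sin(θ)^2 + 22, so

    ∬_D (curl F)_z dA = ∫_0^{2π} ∫_0^{3} (33r^2sin(θ)^2 + 22) · r dr dθ.

Inner (r from 0 to 3): 2673sin(θ)^2/4 + 99.
Outer (θ from 0 to 2π): 3465π/4.

Therefore ∮_C F · dr = 3465π/4.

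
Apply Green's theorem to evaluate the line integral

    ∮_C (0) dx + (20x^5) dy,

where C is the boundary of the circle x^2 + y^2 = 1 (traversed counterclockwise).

Green's theorem converts the closed line integral into a double integral over the enclosed region D:

    ∮_C P dx + Q dy = ∬_D (∂Q/∂x - ∂P/∂y) dA.

Here P = 0, Q = 20x^5, so

    ∂Q/∂x = 100x^4,    ∂P/∂y = 0,
    ∂Q/∂x - ∂P/∂y = 100x^4.

D is the region x^2 + y^2 ≤ 1. Evaluating the double integral:

In polar coordinates (x = r cos θ, y = r sin θ, dA = r dr dθ) the integrand becomes 100r^4cos(θ)^4, so

    ∬_D (100x^4) dA = ∫_0^{2π} ∫_0^{1} (100r^4cos(θ)^4) · r dr dθ.

Inner (r from 0 to 1): 50cos(θ)^4/3.
Outer (θ from 0 to 2π): 25π/2.

Therefore ∮_C P dx + Q dy = 25π/2.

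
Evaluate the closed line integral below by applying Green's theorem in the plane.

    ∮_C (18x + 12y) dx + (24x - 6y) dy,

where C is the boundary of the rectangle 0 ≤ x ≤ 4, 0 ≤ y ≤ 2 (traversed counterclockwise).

Green's theorem converts the closed line integral into a double integral over the enclosed region D:

    ∮_C P dx + Q dy = ∬_D (∂Q/∂x - ∂P/∂y) dA.

Here P = 18x + 12y, Q = 24x - 6y, so

    ∂Q/∂x = 24,    ∂P/∂y = 12,
    ∂Q/∂x - ∂P/∂y = 12.

D is the region 0 ≤ x ≤ 4, 0 ≤ y ≤ 2. Evaluating the double integral:

    ∬_D (12) dA = ∫_0^{4} ∫_0^{2} (12) dy dx.

Inner (y from 0 to 2): 24.
Outer (x from 0 to 4): 96.

Therefore ∮_C P dx + Q dy = 96.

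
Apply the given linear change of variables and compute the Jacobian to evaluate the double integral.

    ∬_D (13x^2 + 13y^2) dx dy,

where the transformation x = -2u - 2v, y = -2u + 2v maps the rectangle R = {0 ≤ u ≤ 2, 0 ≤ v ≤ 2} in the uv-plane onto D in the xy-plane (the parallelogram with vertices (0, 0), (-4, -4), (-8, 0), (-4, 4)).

Compute the Jacobian determinant of (x, y) with respect to (u, v):

    ∂(x,y)/∂(u,v) = | -2  -2 | = (-2)(2) - (-2)(-2) = -8.
                   | -2  2 |

Its absolute value is |J| = 8 (the area scaling factor).

Substituting x = -2u - 2v, y = -2u + 2v into the integrand,

    13x^2 + 13y^2 → 104u^2 + 104v^2,

so the integral becomes

    ∬_R (104u^2 + 104v^2) · |J| du dv = ∫_0^2 ∫_0^2 (832u^2 + 832v^2) dv du.

Inner (v): 1664u^2 + 6656/3.
Outer (u): 26624/3.

Therefore ∬_D (13x^2 + 13y^2) dx dy = 26624/3.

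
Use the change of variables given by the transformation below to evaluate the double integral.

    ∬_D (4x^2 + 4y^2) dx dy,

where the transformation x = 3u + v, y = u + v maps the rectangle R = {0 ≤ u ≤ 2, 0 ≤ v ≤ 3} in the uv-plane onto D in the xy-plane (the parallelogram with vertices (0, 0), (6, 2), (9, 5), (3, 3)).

Compute the Jacobian determinant of (x, y) with respect to (u, v):

    ∂(x,y)/∂(u,v) = | 3  1 | = (3)(1) - (1)(1) = 2.
                   | 1  1 |

Its absolute value is |J| = 2 (the area scaling factor).

Substituting x = 3u + v, y = u + v into the integrand,

    4x^2 + 4y^2 → 40u^2 + 32u v + 8v^2,

so the integral becomes

    ∬_R (40u^2 + 32u v + 8v^2) · |J| du dv = ∫_0^2 ∫_0^3 (80u^2 + 64u v + 16v^2) dv du.

Inner (v): 240u^2 + 288u + 144.
Outer (u): 1504.

Therefore ∬_D (4x^2 + 4y^2) dx dy = 1504.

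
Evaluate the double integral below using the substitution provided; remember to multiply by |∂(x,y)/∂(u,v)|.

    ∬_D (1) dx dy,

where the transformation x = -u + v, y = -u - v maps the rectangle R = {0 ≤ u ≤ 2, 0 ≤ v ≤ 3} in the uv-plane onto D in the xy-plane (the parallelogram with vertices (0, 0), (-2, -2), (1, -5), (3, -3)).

Compute the Jacobian determinant of (x, y) with respect to (u, v):

    ∂(x,y)/∂(u,v) = | -1  1 | = (-1)(-1) - (1)(-1) = 2.
                   | -1  -1 |

Its absolute value is |J| = 2 (the area scaling factor).

Substituting x = -u + v, y = -u - v into the integrand,

    1 → 1,

so the integral becomes

    ∬_R (1) · |J| du dv = ∫_0^2 ∫_0^3 (2) dv du.

Inner (v): 6.
Outer (u): 12.

Therefore ∬_D (1) dx dy = 12.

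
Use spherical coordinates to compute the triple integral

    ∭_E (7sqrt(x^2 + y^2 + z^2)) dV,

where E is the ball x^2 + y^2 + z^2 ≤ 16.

In spherical coordinates, x = ρ sin(φ) cos(θ), y = ρ sin(φ) sin(θ), z = ρ cos(φ), and dV = ρ^2 sin(φ) dρ dφ dθ.

The integrand becomes 7ρ, so

    ∭_E (7sqrt(x^2 + y^2 + z^2)) dV = ∫_{0}^{2π} ∫_{0}^{π} ∫_{0}^{4} (7ρ) · ρ^2 sin(φ) dρ dφ dθ.

Inner (ρ): 448sin(φ).
Middle (φ): 896.
Outer (θ): 1792π.

Therefore the triple integral equals 1792π.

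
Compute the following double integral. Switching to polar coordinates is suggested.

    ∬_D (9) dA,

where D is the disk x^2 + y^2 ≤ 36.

The region D is 0 ≤ r ≤ 6, 0 ≤ θ ≤ 2π in polar coordinates, where x = r cos(θ), y = r sin(θ), and dA = r dr dθ.

Under the substitution, the integrand becomes 9, so

    ∬_D (9) dA = ∫_{0}^{2π} ∫_{0}^{6} (9) · r dr dθ.

Inner integral (in r): ∫_{0}^{6} (9) · r dr = 162.

Outer integral (in θ): ∫_{0}^{2π} (162) dθ = 324π.

Therefore ∬_D (9) dA = 324π.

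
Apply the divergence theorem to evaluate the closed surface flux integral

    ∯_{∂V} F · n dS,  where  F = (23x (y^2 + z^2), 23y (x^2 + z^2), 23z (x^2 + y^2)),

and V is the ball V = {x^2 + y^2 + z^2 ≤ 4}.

By the divergence theorem,

    ∯_{∂V} F · n dS = ∭_V (∇ · F) dV.

Compute the divergence:
    ∇ · F = ∂F_x/∂x + ∂F_y/∂y + ∂F_z/∂z = 23y^2 + 23z^2 + 23x^2 + 23z^2 + 23x^2 + 23y^2 = 46x^2 + 46y^2 + 46z^2.

In spherical coordinates, x = ρ sin(φ) cos(θ), y = ρ sin(φ) sin(θ), z = ρ cos(φ), dV = ρ^2 sin(φ) dρ dφ dθ, with 0 ≤ ρ ≤ 2, 0 ≤ φ ≤ π, 0 ≤ θ ≤ 2π.

The integrand, after substitution and multiplying by the volume element, becomes (46ρ^2) · ρ^2 sin(φ), so

    ∭_V (∇·F) dV = ∫_0^{2π} ∫_0^{π} ∫_0^{2} (46ρ^2) · ρ^2 sin(φ) dρ dφ dθ.

Inner (ρ from 0 to 2): 1472sin(φ)/5.
Middle (φ from 0 to π): 2944/5.
Outer (θ from 0 to 2π): 5888π/5.

Therefore ∯_{∂V} F · n dS = 5888π/5.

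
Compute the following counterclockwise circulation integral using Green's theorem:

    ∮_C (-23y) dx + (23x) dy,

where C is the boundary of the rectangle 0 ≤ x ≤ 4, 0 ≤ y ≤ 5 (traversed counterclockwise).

Green's theorem converts the closed line integral into a double integral over the enclosed region D:

    ∮_C P dx + Q dy = ∬_D (∂Q/∂x - ∂P/∂y) dA.

Here P = -23y, Q = 23x, so

    ∂Q/∂x = 23,    ∂P/∂y = -23,
    ∂Q/∂x - ∂P/∂y = 46.

D is the region 0 ≤ x ≤ 4, 0 ≤ y ≤ 5. Evaluating the double integral:

    ∬_D (46) dA = ∫_0^{4} ∫_0^{5} (46) dy dx.

Inner (y from 0 to 5): 230.
Outer (x from 0 to 4): 920.

Therefore ∮_C P dx + Q dy = 920.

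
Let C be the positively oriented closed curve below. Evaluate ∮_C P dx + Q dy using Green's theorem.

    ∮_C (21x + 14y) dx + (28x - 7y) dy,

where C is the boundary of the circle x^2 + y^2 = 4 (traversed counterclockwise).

Green's theorem converts the closed line integral into a double integral over the enclosed region D:

    ∮_C P dx + Q dy = ∬_D (∂Q/∂x - ∂P/∂y) dA.

Here P = 21x + 14y, Q = 28x - 7y, so

    ∂Q/∂x = 28,    ∂P/∂y = 14,
    ∂Q/∂x - ∂P/∂y = 14.

D is the region x^2 + y^2 ≤ 4. Evaluating the double integral:

In polar coordinates (x = r cos θ, y = r sin θ, dA = r dr dθ) the integrand becomes 14, so

    ∬_D (14) dA = ∫_0^{2π} ∫_0^{2} (14) · r dr dθ.

Inner (r from 0 to 2): 28.
Outer (θ from 0 to 2π): 56π.

Therefore ∮_C P dx + Q dy = 56π.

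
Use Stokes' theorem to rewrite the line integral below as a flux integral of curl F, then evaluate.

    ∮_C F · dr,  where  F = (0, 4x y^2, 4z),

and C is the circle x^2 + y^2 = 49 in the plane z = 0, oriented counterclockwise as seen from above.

Let S be the flat disk x^2 + y^2 ≤ 49 in the plane z = 0, with upward unit normal n̂ = ẑ. By Stokes' theorem,

    ∮_C F · dr = ∬_S (∇ × F) · n̂ dS = ∬_D (curl F)_z dA,

where D is the disk x^2 + y^2 ≤ 49.

Compute the curl of F = (0, 4x y^2, 4z):
    (∇ × F)_x = ∂F_z/∂y - ∂F_y/∂z = 0,
    (∇ × F)_y = ∂F_x/∂z - ∂F_z/∂x = 0,
    (∇ × F)_z = ∂F_y/∂x - ∂F_x/∂y = 4y^2.

On z = 0, (curl F)_z = 4y^2.

Convert to polar (x = r cos θ, y = r sin θ, dA = r dr dθ); the integrand becomes 4r^2sin(θ)^2, so

    ∬_D (curl F)_z dA = ∫_0^{2π} ∫_0^{7} (4r^2sin(θ)^2) · r dr dθ.

Inner (r from 0 to 7): 2401sin(θ)^2.
Outer (θ from 0 to 2π): 2401π.

Therefore ∮_C F · dr = 2401π.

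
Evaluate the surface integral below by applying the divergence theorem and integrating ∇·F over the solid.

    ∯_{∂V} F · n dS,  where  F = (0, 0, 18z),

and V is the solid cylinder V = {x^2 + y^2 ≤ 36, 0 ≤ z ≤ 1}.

By the divergence theorem,

    ∯_{∂V} F · n dS = ∭_V (∇ · F) dV.

Compute the divergence:
    ∇ · F = ∂F_x/∂x + ∂F_y/∂y + ∂F_z/∂z = 0 + 0 + 18 = 18.

In cylindrical coordinates, x = r cos(θ), y = r sin(θ), z = z, dV = r dr dθ dz, with 0 ≤ r ≤ 6, 0 ≤ θ ≤ 2π, 0 ≤ z ≤ 1.

The integrand, after substitution and multiplying by the volume element, becomes (18) · r, so

    ∭_V (∇·F) dV = ∫_0^{2π} ∫_0^{6} ∫_0^{1} (18) · r dz dr dθ.

Inner (z from 0 to 1): 18r.
Middle (r from 0 to 6): 324.
Outer (θ from 0 to 2π): 648π.

Therefore ∯_{∂V} F · n dS = 648π.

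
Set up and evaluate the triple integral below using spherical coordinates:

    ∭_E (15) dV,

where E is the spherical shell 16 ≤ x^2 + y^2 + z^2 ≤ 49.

In spherical coordinates, x = ρ sin(φ) cos(θ), y = ρ sin(φ) sin(θ), z = ρ cos(φ), and dV = ρ^2 sin(φ) dρ dφ dθ.

The integrand becomes 15, so

    ∭_E (15) dV = ∫_{0}^{2π} ∫_{0}^{π} ∫_{4}^{7} (15) · ρ^2 sin(φ) dρ dφ dθ.

Inner (ρ): 1395sin(φ).
Middle (φ): 2790.
Outer (θ): 5580π.

Therefore the triple integral equals 5580π.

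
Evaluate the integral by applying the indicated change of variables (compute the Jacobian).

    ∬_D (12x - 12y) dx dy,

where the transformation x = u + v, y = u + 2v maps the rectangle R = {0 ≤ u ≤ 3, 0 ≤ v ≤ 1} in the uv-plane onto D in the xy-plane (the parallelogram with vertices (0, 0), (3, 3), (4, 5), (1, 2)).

Compute the Jacobian determinant of (x, y) with respect to (u, v):

    ∂(x,y)/∂(u,v) = | 1  1 | = (1)(2) - (1)(1) = 1.
                   | 1  2 |

Its absolute value is |J| = 1 (the area scaling factor).

Substituting x = u + v, y = u + 2v into the integrand,

    12x - 12y → -12v,

so the integral becomes

    ∬_R (-12v) · |J| du dv = ∫_0^3 ∫_0^1 (-12v) dv du.

Inner (v): -6.
Outer (u): -18.

Therefore ∬_D (12x - 12y) dx dy = -18.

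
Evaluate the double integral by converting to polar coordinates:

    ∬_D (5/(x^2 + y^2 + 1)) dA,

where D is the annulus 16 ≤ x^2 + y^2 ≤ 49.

The region D is 4 ≤ r ≤ 7, 0 ≤ θ ≤ 2π in polar coordinates, where x = r cos(θ), y = r sin(θ), and dA = r dr dθ.

Under the substitution, the integrand becomes 5/(r^2 + 1), so

    ∬_D (5/(x^2 + y^2 + 1)) dA = ∫_{0}^{2π} ∫_{4}^{7} (5/(r^2 + 1)) · r dr dθ.

Inner integral (in r): ∫_{4}^{7} (5/(r^2 + 1)) · r dr = log(12500sqrt(34)/4913).

Outer integral (in θ): ∫_{0}^{2π} (log(12500sqrt(34)/4913)) dθ = log((12500sqrt(34)/4913)^(2π)).

Therefore ∬_D (5/(x^2 + y^2 + 1)) dA = log((12500sqrt(34)/4913)^(2π)).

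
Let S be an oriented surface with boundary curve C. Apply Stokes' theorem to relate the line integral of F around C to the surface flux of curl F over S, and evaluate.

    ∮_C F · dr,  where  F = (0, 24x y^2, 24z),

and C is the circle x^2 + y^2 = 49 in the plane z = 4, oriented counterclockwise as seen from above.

Let S be the flat disk x^2 + y^2 ≤ 49 in the plane z = 4, with upward unit normal n̂ = ẑ. By Stokes' theorem,

    ∮_C F · dr = ∬_S (∇ × F) · n̂ dS = ∬_D (curl F)_z dA,

where D is the disk x^2 + y^2 ≤ 49.

Compute the curl of F = (0, 24x y^2, 24z):
    (∇ × F)_x = ∂F_z/∂y - ∂F_y/∂z = 0,
    (∇ × F)_y = ∂F_x/∂z - ∂F_z/∂x = 0,
    (∇ × F)_z = ∂F_y/∂x - ∂F_x/∂y = 24y^2.

On z = 4, (curl F)_z = 24y^2.

Convert to polar (x = r cos θ, y = r sin θ, dA = r dr dθ); the integrand becomes 24r^2sin(θ)^2, so

    ∬_D (curl F)_z dA = ∫_0^{2π} ∫_0^{7} (24r^2sin(θ)^2) · r dr dθ.

Inner (r from 0 to 7): 14406sin(θ)^2.
Outer (θ from 0 to 2π): 14406π.

Therefore ∮_C F · dr = 14406π.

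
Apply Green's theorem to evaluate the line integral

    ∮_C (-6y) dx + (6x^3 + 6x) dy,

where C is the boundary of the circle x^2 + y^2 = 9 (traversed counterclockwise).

Green's theorem converts the closed line integral into a double integral over the enclosed region D:

    ∮_C P dx + Q dy = ∬_D (∂Q/∂x - ∂P/∂y) dA.

Here P = -6y, Q = 6x^3 + 6x, so

    ∂Q/∂x = 18x^2 + 6,    ∂P/∂y = -6,
    ∂Q/∂x - ∂P/∂y = 18x^2 + 12.

D is the region x^2 + y^2 ≤ 9. Evaluating the double integral:

In polar coordinates (x = r cos θ, y = r sin θ, dA = r dr dθ) the integrand becomes 18r^2cos(θ)^2 + 12, so

    ∬_D (18x^2 + 12) dA = ∫_0^{2π} ∫_0^{3} (18r^2cos(θ)^2 + 12) · r dr dθ.

Inner (r from 0 to 3): 729cos(θ)^2/2 + 54.
Outer (θ from 0 to 2π): 945π/2.

Therefore ∮_C P dx + Q dy = 945π/2.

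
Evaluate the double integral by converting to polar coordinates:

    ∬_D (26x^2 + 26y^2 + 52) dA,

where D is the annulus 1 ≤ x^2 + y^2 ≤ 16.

The region D is 1 ≤ r ≤ 4, 0 ≤ θ ≤ 2π in polar coordinates, where x = r cos(θ), y = r sin(θ), and dA = r dr dθ.

Under the substitution, the integrand becomes 26r^2 + 52, so

    ∬_D (26x^2 + 26y^2 + 52) dA = ∫_{0}^{2π} ∫_{1}^{4} (26r^2 + 52) · r dr dθ.

Inner integral (in r): ∫_{1}^{4} (26r^2 + 52) · r dr = 4095/2.

Outer integral (in θ): ∫_{0}^{2π} (4095/2) dθ = 4095π.

Therefore ∬_D (26x^2 + 26y^2 + 52) dA = 4095π.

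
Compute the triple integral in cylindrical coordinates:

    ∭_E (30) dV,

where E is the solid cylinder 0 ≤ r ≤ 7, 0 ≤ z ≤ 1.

In cylindrical coordinates, x = r cos(θ), y = r sin(θ), z = z, and dV = r dr dθ dz.

The integrand becomes 30, so

    ∭_E (30) dV = ∫_{0}^{2π} ∫_{0}^{7} ∫_{0}^{1} (30) · r dz dr dθ.

Inner (z): 30r.
Middle (r from 0 to 7): 735.
Outer (θ): 1470π.

Therefore the triple integral equals 1470π.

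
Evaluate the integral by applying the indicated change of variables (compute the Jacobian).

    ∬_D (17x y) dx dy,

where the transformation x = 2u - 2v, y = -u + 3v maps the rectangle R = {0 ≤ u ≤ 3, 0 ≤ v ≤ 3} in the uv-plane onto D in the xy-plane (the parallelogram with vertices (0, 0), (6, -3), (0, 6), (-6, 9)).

Compute the Jacobian determinant of (x, y) with respect to (u, v):

    ∂(x,y)/∂(u,v) = | 2  -2 | = (2)(3) - (-2)(-1) = 4.
                   | -1  3 |

Its absolute value is |J| = 4 (the area scaling factor).

Substituting x = 2u - 2v, y = -u + 3v into the integrand,

    17x y → -34u^2 + 136u v - 102v^2,

so the integral becomes

    ∬_R (-34u^2 + 136u v - 102v^2) · |J| du dv = ∫_0^3 ∫_0^3 (-136u^2 + 544u v - 408v^2) dv du.

Inner (v): -408u^2 + 2448u - 3672.
Outer (u): -3672.

Therefore ∬_D (17x y) dx dy = -3672.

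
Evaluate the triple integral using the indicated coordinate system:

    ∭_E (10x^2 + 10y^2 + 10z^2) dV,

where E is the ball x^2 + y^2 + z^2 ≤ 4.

In spherical coordinates, x = ρ sin(φ) cos(θ), y = ρ sin(φ) sin(θ), z = ρ cos(φ), and dV = ρ^2 sin(φ) dρ dφ dθ.

The integrand becomes 10ρ^2, so

    ∭_E (10x^2 + 10y^2 + 10z^2) dV = ∫_{0}^{2π} ∫_{0}^{π} ∫_{0}^{2} (10ρ^2) · ρ^2 sin(φ) dρ dφ dθ.

Inner (ρ): 64sin(φ).
Middle (φ): 128.
Outer (θ): 256π.

Therefore the triple integral equals 256π.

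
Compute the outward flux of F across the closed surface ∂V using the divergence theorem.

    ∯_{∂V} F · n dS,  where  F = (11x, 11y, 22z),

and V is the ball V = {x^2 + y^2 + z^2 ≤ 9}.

By the divergence theorem,

    ∯_{∂V} F · n dS = ∭_V (∇ · F) dV.

Compute the divergence:
    ∇ · F = ∂F_x/∂x + ∂F_y/∂y + ∂F_z/∂z = 11 + 11 + 22 = 44.

In spherical coordinates, x = ρ sin(φ) cos(θ), y = ρ sin(φ) sin(θ), z = ρ cos(φ), dV = ρ^2 sin(φ) dρ dφ dθ, with 0 ≤ ρ ≤ 3, 0 ≤ φ ≤ π, 0 ≤ θ ≤ 2π.

The integrand, after substitution and multiplying by the volume element, becomes (44) · ρ^2 sin(φ), so

    ∭_V (∇·F) dV = ∫_0^{2π} ∫_0^{π} ∫_0^{3} (44) · ρ^2 sin(φ) dρ dφ dθ.

Inner (ρ from 0 to 3): 396sin(φ).
Middle (φ from 0 to π): 792.
Outer (θ from 0 to 2π): 1584π.

Therefore ∯_{∂V} F · n dS = 1584π.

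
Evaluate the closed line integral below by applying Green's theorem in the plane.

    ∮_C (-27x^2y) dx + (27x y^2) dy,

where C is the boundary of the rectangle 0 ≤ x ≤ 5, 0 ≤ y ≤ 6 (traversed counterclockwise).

Green's theorem converts the closed line integral into a double integral over the enclosed region D:

    ∮_C P dx + Q dy = ∬_D (∂Q/∂x - ∂P/∂y) dA.

Here P = -27x^2y, Q = 27x y^2, so

    ∂Q/∂x = 27y^2,    ∂P/∂y = -27x^2,
    ∂Q/∂x - ∂P/∂y = 27x^2 + 27y^2.

D is the region 0 ≤ x ≤ 5, 0 ≤ y ≤ 6. Evaluating the double integral:

    ∬_D (27x^2 + 27y^2) dA = ∫_0^{5} ∫_0^{6} (27x^2 + 27y^2) dy dx.

Inner (y from 0 to 6): 162x^2 + 1944.
Outer (x from 0 to 5): 16470.

Therefore ∮_C P dx + Q dy = 16470.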